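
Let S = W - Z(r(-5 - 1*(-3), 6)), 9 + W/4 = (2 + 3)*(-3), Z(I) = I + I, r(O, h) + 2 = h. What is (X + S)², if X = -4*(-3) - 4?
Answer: 9216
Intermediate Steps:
r(O, h) = -2 + h
Z(I) = 2*I
X = 8 (X = 12 - 4 = 8)
W = -96 (W = -36 + 4*((2 + 3)*(-3)) = -36 + 4*(5*(-3)) = -36 + 4*(-15) = -36 - 60 = -96)
S = -104 (S = -96 - 2*(-2 + 6) = -96 - 2*4 = -96 - 1*8 = -96 - 8 = -104)
(X + S)² = (8 - 104)² = (-96)² = 9216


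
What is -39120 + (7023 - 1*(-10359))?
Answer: -21738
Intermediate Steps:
-39120 + (7023 - 1*(-10359)) = -39120 + (7023 + 10359) = -39120 + 17382 = -21738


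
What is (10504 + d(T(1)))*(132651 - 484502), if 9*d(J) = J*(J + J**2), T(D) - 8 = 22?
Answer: -4786581004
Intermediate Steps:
T(D) = 30 (T(D) = 8 + 22 = 30)
d(J) = J*(J + J**2)/9 (d(J) = (J*(J + J**2))/9 = J*(J + J**2)/9)
(10504 + d(T(1)))*(132651 - 484502) = (10504 + (1/9)*30**2*(1 + 30))*(132651 - 484502) = (10504 + (1/9)*900*31)*(-351851) = (10504 + 3100)*(-351851) = 13604*(-351851) = -4786581004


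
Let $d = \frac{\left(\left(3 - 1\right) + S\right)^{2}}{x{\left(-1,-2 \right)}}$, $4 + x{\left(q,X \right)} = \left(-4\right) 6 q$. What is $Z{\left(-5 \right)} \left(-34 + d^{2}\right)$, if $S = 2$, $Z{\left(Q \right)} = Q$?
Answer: $\frac{834}{5} \approx 166.8$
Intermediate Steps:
$x{\left(q,X \right)} = -4 - 24 q$ ($x{\left(q,X \right)} = -4 + \left(-4\right) 6 q = -4 - 24 q$)
$d = \frac{4}{5}$ ($d = \frac{\left(\left(3 - 1\right) + 2\right)^{2}}{-4 - -24} = \frac{\left(2 + 2\right)^{2}}{-4 + 24} = \frac{4^{2}}{20} = 16 \cdot \frac{1}{20} = \frac{4}{5} \approx 0.8$)
$Z{\left(-5 \right)} \left(-34 + d^{2}\right) = - 5 \left(-34 + \left(\frac{4}{5}\right)^{2}\right) = - 5 \left(-34 + \frac{16}{25}\right) = \left(-5\right) \left(- \frac{834}{25}\right) = \frac{834}{5}$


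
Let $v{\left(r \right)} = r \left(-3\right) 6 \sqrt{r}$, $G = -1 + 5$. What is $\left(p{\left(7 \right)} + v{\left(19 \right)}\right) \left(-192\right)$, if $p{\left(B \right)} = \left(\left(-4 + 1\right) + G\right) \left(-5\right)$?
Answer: $960 + 65664 \sqrt{19} \approx 2.8718 \cdot 10^{5}$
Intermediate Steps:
$G = 4$
$v{\left(r \right)} = - 18 r^{\frac{3}{2}}$ ($v{\left(r \right)} = - 3 r 6 \sqrt{r} = - 18 r \sqrt{r} = - 18 r^{\frac{3}{2}}$)
$p{\left(B \right)} = -5$ ($p{\left(B \right)} = \left(\left(-4 + 1\right) + 4\right) \left(-5\right) = \left(-3 + 4\right) \left(-5\right) = 1 \left(-5\right) = -5$)
$\left(p{\left(7 \right)} + v{\left(19 \right)}\right) \left(-192\right) = \left(-5 - 18 \cdot 19^{\frac{3}{2}}\right) \left(-192\right) = \left(-5 - 18 \cdot 19 \sqrt{19}\right) \left(-192\right) = \left(-5 - 342 \sqrt{19}\right) \left(-192\right) = 960 + 65664 \sqrt{19}$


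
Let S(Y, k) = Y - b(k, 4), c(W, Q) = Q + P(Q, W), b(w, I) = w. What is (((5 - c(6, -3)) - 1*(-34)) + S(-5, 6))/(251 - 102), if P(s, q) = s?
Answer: 34/149 ≈ 0.22819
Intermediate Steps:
c(W, Q) = 2*Q (c(W, Q) = Q + Q = 2*Q)
S(Y, k) = Y - k
(((5 - c(6, -3)) - 1*(-34)) + S(-5, 6))/(251 - 102) = (((5 - 2*(-3)) - 1*(-34)) + (-5 - 1*6))/(251 - 102) = (((5 - 1*(-6)) + 34) + (-5 - 6))/149 = (((5 + 6) + 34) - 11)*(1/149) = ((11 + 34) - 11)*(1/149) = (45 - 11)*(1/149) = 34*(1/149) = 34/149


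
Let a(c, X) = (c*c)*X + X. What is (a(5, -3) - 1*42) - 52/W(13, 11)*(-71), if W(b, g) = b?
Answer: 164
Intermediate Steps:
a(c, X) = X + X*c² (a(c, X) = c²*X + X = X*c² + X = X + X*c²)
(a(5, -3) - 1*42) - 52/W(13, 11)*(-71) = (-3*(1 + 5²) - 1*42) - 52/13*(-71) = (-3*(1 + 25) - 42) - 52*1/13*(-71) = (-3*26 - 42) - 4*(-71) = (-78 - 42) + 284 = -120 + 284 = 164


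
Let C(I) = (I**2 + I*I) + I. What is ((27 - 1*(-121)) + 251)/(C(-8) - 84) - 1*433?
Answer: -5063/12 ≈ -421.92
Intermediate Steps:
C(I) = I + 2*I**2 (C(I) = (I**2 + I**2) + I = 2*I**2 + I = I + 2*I**2)
((27 - 1*(-121)) + 251)/(C(-8) - 84) - 1*433 = ((27 - 1*(-121)) + 251)/(-8*(1 + 2*(-8)) - 84) - 1*433 = ((27 + 121) + 251)/(-8*(1 - 16) - 84) - 433 = (148 + 251)/(-8*(-15) - 84) - 433 = 399/(120 - 84) - 433 = 399/36 - 433 = 399*(1/36) - 433 = 133/12 - 433 = -5063/12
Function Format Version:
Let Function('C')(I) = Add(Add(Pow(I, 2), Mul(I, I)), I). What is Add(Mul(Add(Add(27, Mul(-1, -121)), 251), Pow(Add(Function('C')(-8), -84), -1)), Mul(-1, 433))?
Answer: Rational(-5063, 12) ≈ -421.92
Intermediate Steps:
Function('C')(I) = Add(I, Mul(2, Pow(I, 2))) (Function('C')(I) = Add(Add(Pow(I, 2), Pow(I, 2)), I) = Add(Mul(2, Pow(I, 2)), I) = Add(I, Mul(2, Pow(I, 2))))
Add(Mul(Add(Add(27, Mul(-1, -121)), 251), Pow(Add(Function('C')(-8), -84), -1)), Mul(-1, 433)) = Add(Mul(Add(Add(27, Mul(-1, -121)), 251), Pow(Add(Mul(-8, Add(1, Mul(2, -8))), -84), -1)), Mul(-1, 433)) = Add(Mul(Add(Add(27, 121), 251), Pow(Add(Mul(-8, Add(1, -16)), -84), -1)), -433) = Add(Mul(Add(148, 251), Pow(Add(Mul(-8, -15), -84), -1)), -433) = Add(Mul(399, Pow(Add(120, -84), -1)), -433) = Add(Mul(399, Pow(36, -1)), -433) = Add(Mul(399, Rational(1, 36)), -433) = Add(Rational(133, 12), -433) = Rational(-5063, 12)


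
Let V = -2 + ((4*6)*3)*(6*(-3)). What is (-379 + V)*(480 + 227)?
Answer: -1185639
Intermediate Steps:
V = -1298 (V = -2 + (24*3)*(-18) = -2 + 72*(-18) = -2 - 1296 = -1298)
(-379 + V)*(480 + 227) = (-379 - 1298)*(480 + 227) = -1677*707 = -1185639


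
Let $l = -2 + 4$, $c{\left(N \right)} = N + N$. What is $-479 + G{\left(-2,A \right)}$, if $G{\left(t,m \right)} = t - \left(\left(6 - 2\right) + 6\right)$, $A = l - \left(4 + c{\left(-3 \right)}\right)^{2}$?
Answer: $-491$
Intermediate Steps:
$c{\left(N \right)} = 2 N$
$l = 2$
$A = -2$ ($A = 2 - \left(4 + 2 \left(-3\right)\right)^{2} = 2 - \left(4 - 6\right)^{2} = 2 - \left(-2\right)^{2} = 2 - 4 = -2$)
$G{\left(t,m \right)} = -10 + t$ ($G{\left(t,m \right)} = t - \left(4 + 6\right) = t - 10 = -10 + t$)
$-479 + G{\left(-2,A \right)} = -479 - 12 = -491$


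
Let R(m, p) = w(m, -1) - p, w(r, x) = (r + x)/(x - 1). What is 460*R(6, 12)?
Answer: -6670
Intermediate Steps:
w(r, x) = (r + x)/(-1 + x)
R(m, p) = 1/2 - p - m/2 (R(m, p) = (m - 1)/(-1 - 1) - p = (-1 + m)/(-2) - p = -(-1 + m)/2 - p = (1/2 - m/2) - p = 1/2 - p - m/2)
460*R(6, 12) = 460*(1/2 - 1*12 - 1/2*6) = 460*(1/2 - 12 - 3) = 460*(-29/2) = -6670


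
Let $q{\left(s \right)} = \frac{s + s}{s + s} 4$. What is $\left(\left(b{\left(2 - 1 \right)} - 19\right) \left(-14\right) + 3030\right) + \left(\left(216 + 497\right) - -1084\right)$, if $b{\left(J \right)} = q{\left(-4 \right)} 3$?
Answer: $4925$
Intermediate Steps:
$q{\left(s \right)} = 4$ ($q{\left(s \right)} = \frac{2 s}{2 s} 4 = 2 s \frac{1}{2 s} 4 = 1 \cdot 4 = 4$)
$b{\left(J \right)} = 12$ ($b{\left(J \right)} = 4 \cdot 3 = 12$)
$\left(\left(b{\left(2 - 1 \right)} - 19\right) \left(-14\right) + 3030\right) + \left(\left(216 + 497\right) - -1084\right) = \left(\left(12 - 19\right) \left(-14\right) + 3030\right) + \left(\left(216 + 497\right) - -1084\right) = \left(\left(-7\right) \left(-14\right) + 3030\right) + \left(713 + 1084\right) = \left(98 + 3030\right) + 1797 = 3128 + 1797 = 4925$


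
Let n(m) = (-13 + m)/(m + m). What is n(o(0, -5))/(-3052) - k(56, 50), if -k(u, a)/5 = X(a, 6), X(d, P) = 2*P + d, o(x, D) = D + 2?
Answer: 709588/2289 ≈ 310.00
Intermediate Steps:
o(x, D) = 2 + D
X(d, P) = d + 2*P
k(u, a) = -60 - 5*a (k(u, a) = -5*(a + 2*6) = -5*(a + 12) = -5*(12 + a) = -60 - 5*a)
n(m) = (-13 + m)/(2*m) (n(m) = (-13 + m)/((2*m)) = (-13 + m)*(1/(2*m)) = (-13 + m)/(2*m))
n(o(0, -5))/(-3052) - k(56, 50) = ((-13 + (2 - 5))/(2*(2 - 5)))/(-3052) - (-60 - 5*50) = ((1/2)*(-13 - 3)/(-3))*(-1/3052) - (-60 - 250) = ((1/2)*(-1/3)*(-16))*(-1/3052) - 1*(-310) = (8/3)*(-1/3052) + 310 = -2/2289 + 310 = 709588/2289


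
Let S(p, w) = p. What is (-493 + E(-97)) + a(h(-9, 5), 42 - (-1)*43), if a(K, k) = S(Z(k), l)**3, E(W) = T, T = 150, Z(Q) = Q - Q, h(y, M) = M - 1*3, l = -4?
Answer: -343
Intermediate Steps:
h(y, M) = -3 + M (h(y, M) = M - 3 = -3 + M)
Z(Q) = 0
E(W) = 150
a(K, k) = 0 (a(K, k) = 0**3 = 0)
(-493 + E(-97)) + a(h(-9, 5), 42 - (-1)*43) = (-493 + 150) + 0 = -343 + 0 = -343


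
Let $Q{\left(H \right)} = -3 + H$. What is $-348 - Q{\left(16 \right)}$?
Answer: $-361$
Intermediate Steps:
$-348 - Q{\left(16 \right)} = -348 - \left(-3 + 16\right) = -348 - 13 = -361$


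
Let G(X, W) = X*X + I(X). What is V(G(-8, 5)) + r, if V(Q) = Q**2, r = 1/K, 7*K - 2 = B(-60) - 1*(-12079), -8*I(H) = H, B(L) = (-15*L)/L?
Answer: 50978857/12066 ≈ 4225.0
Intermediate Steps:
B(L) = -15
I(H) = -H/8
K = 12066/7 (K = 2/7 + (-15 - 1*(-12079))/7 = 2/7 + (-15 + 12079)/7 = 2/7 + (1/7)*12064 = 2/7 + 12064/7 = 12066/7 ≈ 1723.7)
r = 7/12066 (r = 1/(12066/7) = 7/12066 ≈ 0.00058014)
G(X, W) = X**2 - X/8 (G(X, W) = X*X - X/8 = X**2 - X/8)
V(G(-8, 5)) + r = (-8*(-1/8 - 8))**2 + 7/12066 = (-8*(-65/8))**2 + 7/12066 = 65**2 + 7/12066 = 4225 + 7/12066 = 50978857/12066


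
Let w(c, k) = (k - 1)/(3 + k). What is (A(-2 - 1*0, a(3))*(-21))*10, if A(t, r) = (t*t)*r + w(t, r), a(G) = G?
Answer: -2590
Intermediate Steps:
w(c, k) = (-1 + k)/(3 + k)
A(t, r) = r*t**2 + (-1 + r)/(3 + r) (A(t, r) = (t*t)*r + (-1 + r)/(3 + r) = t**2*r + (-1 + r)/(3 + r) = r*t**2 + (-1 + r)/(3 + r))
(A(-2 - 1*0, a(3))*(-21))*10 = (((-1 + 3 + 3*(-2 - 1*0)**2*(3 + 3))/(3 + 3))*(-21))*10 = (((-1 + 3 + 3*(-2 + 0)**2*6)/6)*(-21))*10 = (((-1 + 3 + 3*(-2)**2*6)/6)*(-21))*10 = (((-1 + 3 + 3*4*6)/6)*(-21))*10 = (((-1 + 3 + 72)/6)*(-21))*10 = (((1/6)*74)*(-21))*10 = ((37/3)*(-21))*10 = -259*10 = -2590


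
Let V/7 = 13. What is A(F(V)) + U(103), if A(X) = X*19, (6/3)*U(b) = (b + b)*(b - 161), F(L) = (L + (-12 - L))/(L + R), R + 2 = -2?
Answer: -173322/29 ≈ -5976.6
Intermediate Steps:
V = 91 (V = 7*13 = 91)
R = -4 (R = -2 - 2 = -4)
F(L) = -12/(-4 + L) (F(L) = (L + (-12 - L))/(L - 4) = -12/(-4 + L))
U(b) = b*(-161 + b) (U(b) = ((b + b)*(b - 161))/2 = ((2*b)*(-161 + b))/2 = (2*b*(-161 + b))/2 = b*(-161 + b))
A(X) = 19*X
A(F(V)) + U(103) = 19*(-12/(-4 + 91)) + 103*(-161 + 103) = 19*(-12/87) + 103*(-58) = 19*(-12*1/87) - 5974 = 19*(-4/29) - 5974 = -76/29 - 5974 = -173322/29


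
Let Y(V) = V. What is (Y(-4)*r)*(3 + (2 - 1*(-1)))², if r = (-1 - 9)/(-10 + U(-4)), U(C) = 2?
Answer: -180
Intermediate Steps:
r = 5/4 (r = (-1 - 9)/(-10 + 2) = -10/(-8) = -10*(-⅛) = 5/4 ≈ 1.2500)
(Y(-4)*r)*(3 + (2 - 1*(-1)))² = (-4*5/4)*(3 + (2 - 1*(-1)))² = -5*(3 + (2 + 1))² = -5*(3 + 3)² = -5*6² = -5*36 = -180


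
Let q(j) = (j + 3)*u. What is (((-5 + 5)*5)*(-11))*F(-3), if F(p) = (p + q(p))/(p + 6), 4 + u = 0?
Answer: 0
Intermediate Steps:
u = -4 (u = -4 + 0 = -4)
q(j) = -12 - 4*j (q(j) = (j + 3)*(-4) = (3 + j)*(-4) = -12 - 4*j)
F(p) = (-12 - 3*p)/(6 + p) (F(p) = (p + (-12 - 4*p))/(p + 6) = (-12 - 3*p)/(6 + p))
(((-5 + 5)*5)*(-11))*F(-3) = (((-5 + 5)*5)*(-11))*(3*(-4 - 1*(-3))/(6 - 3)) = ((0*5)*(-11))*(3*(-4 + 3)/3) = (0*(-11))*(3*(⅓)*(-1)) = 0*(-1) = 0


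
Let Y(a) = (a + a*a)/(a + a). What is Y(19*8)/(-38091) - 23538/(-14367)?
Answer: 198997085/121611866 ≈ 1.6363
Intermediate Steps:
Y(a) = (a + a²)/(2*a) (Y(a) = (a + a²)/((2*a)) = (a + a²)*(1/(2*a)) = (a + a²)/(2*a))
Y(19*8)/(-38091) - 23538/(-14367) = (½ + (19*8)/2)/(-38091) - 23538/(-14367) = (½ + (½)*152)*(-1/38091) - 23538*(-1/14367) = (½ + 76)*(-1/38091) + 7846/4789 = (153/2)*(-1/38091) + 7846/4789 = -51/25394 + 7846/4789 = 198997085/121611866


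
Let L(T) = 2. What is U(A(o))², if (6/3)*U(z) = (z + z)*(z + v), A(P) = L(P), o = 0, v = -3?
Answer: 4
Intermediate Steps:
A(P) = 2
U(z) = z*(-3 + z) (U(z) = ((z + z)*(z - 3))/2 = ((2*z)*(-3 + z))/2 = (2*z*(-3 + z))/2 = z*(-3 + z))
U(A(o))² = (2*(-3 + 2))² = (2*(-1))² = (-2)² = 4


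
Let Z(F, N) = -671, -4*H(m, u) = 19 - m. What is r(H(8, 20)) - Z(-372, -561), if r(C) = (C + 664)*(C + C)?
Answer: -23727/8 ≈ -2965.9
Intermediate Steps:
H(m, u) = -19/4 + m/4 (H(m, u) = -(19 - m)/4 = -19/4 + m/4)
r(C) = 2*C*(664 + C) (r(C) = (664 + C)*(2*C) = 2*C*(664 + C))
r(H(8, 20)) - Z(-372, -561) = 2*(-19/4 + (1/4)*8)*(664 + (-19/4 + (1/4)*8)) - 1*(-671) = 2*(-19/4 + 2)*(664 + (-19/4 + 2)) + 671 = 2*(-11/4)*(664 - 11/4) + 671 = 2*(-11/4)*(2645/4) + 671 = -29095/8 + 671 = -23727/8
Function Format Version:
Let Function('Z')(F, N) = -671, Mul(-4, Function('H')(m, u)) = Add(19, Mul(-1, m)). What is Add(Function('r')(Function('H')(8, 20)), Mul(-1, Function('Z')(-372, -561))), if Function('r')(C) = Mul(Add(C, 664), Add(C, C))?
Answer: Rational(-23727, 8) ≈ -2965.9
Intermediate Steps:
Function('H')(m, u) = Add(Rational(-19, 4), Mul(Rational(1, 4), m)) (Function('H')(m, u) = Mul(Rational(-1, 4), Add(19, Mul(-1, m))) = Add(Rational(-19, 4), Mul(Rational(1, 4), m)))
Function('r')(C) = Mul(2, C, Add(664, C)) (Function('r')(C) = Mul(Add(664, C), Mul(2, C)) = Mul(2, C, Add(664, C)))
Add(Function('r')(Function('H')(8, 20)), Mul(-1, Function('Z')(-372, -561))) = Add(Mul(2, Add(Rational(-19, 4), Mul(Rational(1, 4), 8)), Add(664, Add(Rational(-19, 4), Mul(Rational(1, 4), 8)))), Mul(-1, -671)) = Add(Mul(2, Add(Rational(-19, 4), 2), Add(664, Add(Rational(-19, 4), 2))), 671) = Add(Mul(2, Rational(-11, 4), Add(664, Rational(-11, 4))), 671) = Add(Mul(2, Rational(-11, 4), Rational(2645, 4)), 671) = Add(Rational(-29095, 8), 671) = Rational(-23727, 8)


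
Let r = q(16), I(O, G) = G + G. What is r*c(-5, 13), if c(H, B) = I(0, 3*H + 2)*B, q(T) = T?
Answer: -5408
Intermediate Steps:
I(O, G) = 2*G
r = 16
c(H, B) = B*(4 + 6*H) (c(H, B) = (2*(3*H + 2))*B = (2*(2 + 3*H))*B = (4 + 6*H)*B = B*(4 + 6*H))
r*c(-5, 13) = 16*(2*13*(2 + 3*(-5))) = 16*(2*13*(2 - 15)) = 16*(2*13*(-13)) = 16*(-338) = -5408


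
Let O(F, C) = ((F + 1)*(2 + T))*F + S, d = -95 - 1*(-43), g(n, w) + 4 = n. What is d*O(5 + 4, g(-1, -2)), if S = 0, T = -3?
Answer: 4680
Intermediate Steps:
g(n, w) = -4 + n
d = -52 (d = -95 + 43 = -52)
O(F, C) = F*(-1 - F) (O(F, C) = ((F + 1)*(2 - 3))*F + 0 = ((1 + F)*(-1))*F + 0 = (-1 - F)*F + 0 = F*(-1 - F) + 0 = F*(-1 - F))
d*O(5 + 4, g(-1, -2)) = -52*(5 + 4)*(-1 - (5 + 4)) = -468*(-1 - 1*9) = -468*(-1 - 9) = -468*(-10) = -52*(-90) = 4680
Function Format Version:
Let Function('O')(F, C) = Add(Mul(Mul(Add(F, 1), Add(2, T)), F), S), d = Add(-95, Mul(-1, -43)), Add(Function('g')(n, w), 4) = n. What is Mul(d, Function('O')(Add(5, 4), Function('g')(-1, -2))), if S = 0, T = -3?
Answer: 4680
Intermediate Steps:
Function('g')(n, w) = Add(-4, n)
d = -52 (d = Add(-95, 43) = -52)
Function('O')(F, C) = Mul(F, Add(-1, Mul(-1, F))) (Function('O')(F, C) = Add(Mul(Mul(Add(F, 1), Add(2, -3)), F), 0) = Add(Mul(Mul(Add(1, F), -1), F), 0) = Add(Mul(Add(-1, Mul(-1, F)), F), 0) = Add(Mul(F, Add(-1, Mul(-1, F))), 0) = Mul(F, Add(-1, Mul(-1, F))))
Mul(d, Function('O')(Add(5, 4), Function('g')(-1, -2))) = Mul(-52, Mul(Add(5, 4), Add(-1, Mul(-1, Add(5, 4))))) = Mul(-52, Mul(9, Add(-1, Mul(-1, 9)))) = Mul(-52, Mul(9, Add(-1, -9))) = Mul(-52, Mul(9, -10)) = Mul(-52, -90) = 4680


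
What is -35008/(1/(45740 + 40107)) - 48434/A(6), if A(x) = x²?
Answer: -54095996185/18 ≈ -3.0053e+9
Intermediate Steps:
-35008/(1/(45740 + 40107)) - 48434/A(6) = -35008/(1/(45740 + 40107)) - 48434/(6²) = -35008/(1/85847) - 48434/36 = -35008/1/85847 - 48434*1/36 = -35008*85847 - 24217/18 = -3005331776 - 24217/18 = -54095996185/18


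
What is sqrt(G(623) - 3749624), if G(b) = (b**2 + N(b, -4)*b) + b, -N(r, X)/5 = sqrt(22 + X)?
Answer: sqrt(-3360872 - 9345*sqrt(2)) ≈ 1836.9*I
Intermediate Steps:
N(r, X) = -5*sqrt(22 + X)
G(b) = b + b**2 - 15*b*sqrt(2) (G(b) = (b**2 + (-5*sqrt(22 - 4))*b) + b = (b**2 + (-15*sqrt(2))*b) + b = (b**2 - 15*b*sqrt(2)) + b = b + b**2 - 15*b*sqrt(2))
sqrt(G(623) - 3749624) = sqrt(623*(1 + 623 - 15*sqrt(2)) - 3749624) = sqrt(623*(624 - 15*sqrt(2)) - 3749624) = sqrt((388752 - 9345*sqrt(2)) - 3749624) = sqrt(-3360872 - 9345*sqrt(2))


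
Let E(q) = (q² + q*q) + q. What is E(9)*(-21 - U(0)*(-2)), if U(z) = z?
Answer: -3591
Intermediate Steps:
E(q) = q + 2*q² (E(q) = (q² + q²) + q = 2*q² + q = q + 2*q²)
E(9)*(-21 - U(0)*(-2)) = (9*(1 + 2*9))*(-21 - 0*(-2)) = (9*(1 + 18))*(-21 - 1*0) = (9*19)*(-21 + 0) = 171*(-21) = -3591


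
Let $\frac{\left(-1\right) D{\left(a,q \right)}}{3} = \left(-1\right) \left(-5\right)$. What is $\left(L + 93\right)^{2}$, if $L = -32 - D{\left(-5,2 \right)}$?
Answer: $5776$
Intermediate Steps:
$D{\left(a,q \right)} = -15$ ($D{\left(a,q \right)} = - 3 \left(\left(-1\right) \left(-5\right)\right) = \left(-3\right) 5 = -15$)
$L = -17$ ($L = -32 - -15 = -32 + 15 = -17$)
$\left(L + 93\right)^{2} = \left(-17 + 93\right)^{2} = 76^{2} = 5776$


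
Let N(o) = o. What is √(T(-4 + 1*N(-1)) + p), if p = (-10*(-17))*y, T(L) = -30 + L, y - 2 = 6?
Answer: 5*√53 ≈ 36.401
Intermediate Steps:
y = 8 (y = 2 + 6 = 8)
p = 1360 (p = -10*(-17)*8 = 170*8 = 1360)
√(T(-4 + 1*N(-1)) + p) = √((-30 + (-4 + 1*(-1))) + 1360) = √((-30 + (-4 - 1)) + 1360) = √((-30 - 5) + 1360) = √(-35 + 1360) = √1325 = 5*√53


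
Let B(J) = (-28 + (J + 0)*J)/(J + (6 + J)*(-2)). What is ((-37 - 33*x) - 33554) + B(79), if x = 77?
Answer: -3294225/91 ≈ -36200.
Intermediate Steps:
B(J) = (-28 + J²)/(-12 - J) (B(J) = (-28 + J*J)/(J + (-12 - 2*J)) = (-28 + J²)/(-12 - J))
((-37 - 33*x) - 33554) + B(79) = ((-37 - 33*77) - 33554) + (28 - 1*79²)/(12 + 79) = ((-37 - 2541) - 33554) + (28 - 1*6241)/91 = (-2578 - 33554) + (28 - 6241)/91 = -36132 + (1/91)*(-6213) = -36132 - 6213/91 = -3294225/91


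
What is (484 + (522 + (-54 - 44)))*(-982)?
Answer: -891656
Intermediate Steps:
(484 + (522 + (-54 - 44)))*(-982) = (484 + (522 - 98))*(-982) = (484 + 424)*(-982) = 908*(-982) = -891656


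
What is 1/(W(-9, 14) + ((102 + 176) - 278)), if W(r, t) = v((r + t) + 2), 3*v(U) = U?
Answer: 3/7 ≈ 0.42857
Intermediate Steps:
v(U) = U/3
W(r, t) = 2/3 + r/3 + t/3 (W(r, t) = ((r + t) + 2)/3 = (2 + r + t)/3 = 2/3 + r/3 + t/3)
1/(W(-9, 14) + ((102 + 176) - 278)) = 1/((2/3 + (1/3)*(-9) + (1/3)*14) + ((102 + 176) - 278)) = 1/((2/3 - 3 + 14/3) + (278 - 278)) = 1/(7/3 + 0) = 1/(7/3) = 3/7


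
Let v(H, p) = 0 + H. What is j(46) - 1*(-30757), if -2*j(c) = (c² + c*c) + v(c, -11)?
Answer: 28618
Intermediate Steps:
v(H, p) = H
j(c) = -c² - c/2 (j(c) = -((c² + c*c) + c)/2 = -((c² + c²) + c)/2 = -(2*c² + c)/2 = -(c + 2*c²)/2 = -c² - c/2)
j(46) - 1*(-30757) = -1*46*(½ + 46) - 1*(-30757) = -1*46*93/2 + 30757 = -2139 + 30757 = 28618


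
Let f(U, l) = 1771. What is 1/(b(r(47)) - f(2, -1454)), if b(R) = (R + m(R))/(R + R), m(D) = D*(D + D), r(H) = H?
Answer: -2/3447 ≈ -0.00058021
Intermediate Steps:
m(D) = 2*D² (m(D) = D*(2*D) = 2*D²)
b(R) = (R + 2*R²)/(2*R) (b(R) = (R + 2*R²)/(R + R) = (R + 2*R²)/((2*R)) = (R + 2*R²)*(1/(2*R)) = (R + 2*R²)/(2*R))
1/(b(r(47)) - f(2, -1454)) = 1/((½ + 47) - 1*1771) = 1/(95/2 - 1771) = 1/(-3447/2) = -2/3447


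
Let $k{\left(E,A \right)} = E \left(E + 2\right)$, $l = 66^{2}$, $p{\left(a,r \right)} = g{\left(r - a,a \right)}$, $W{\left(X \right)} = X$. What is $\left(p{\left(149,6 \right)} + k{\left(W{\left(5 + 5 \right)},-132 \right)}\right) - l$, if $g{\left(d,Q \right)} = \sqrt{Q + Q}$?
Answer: $-4236 + \sqrt{298} \approx -4218.7$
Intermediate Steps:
$g{\left(d,Q \right)} = \sqrt{2} \sqrt{Q}$ ($g{\left(d,Q \right)} = \sqrt{2 Q} = \sqrt{2} \sqrt{Q}$)
$p{\left(a,r \right)} = \sqrt{2} \sqrt{a}$
$l = 4356$
$k{\left(E,A \right)} = E \left(2 + E\right)$
$\left(p{\left(149,6 \right)} + k{\left(W{\left(5 + 5 \right)},-132 \right)}\right) - l = \left(\sqrt{2} \sqrt{149} + \left(5 + 5\right) \left(2 + \left(5 + 5\right)\right)\right) - 4356 = \left(\sqrt{298} + 10 \left(2 + 10\right)\right) - 4356 = \left(\sqrt{298} + 10 \cdot 12\right) - 4356 = \left(\sqrt{298} + 120\right) - 4356 = \left(120 + \sqrt{298}\right) - 4356 = -4236 + \sqrt{298}$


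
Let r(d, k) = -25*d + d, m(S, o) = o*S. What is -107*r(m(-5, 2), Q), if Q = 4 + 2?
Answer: -25680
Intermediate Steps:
m(S, o) = S*o
Q = 6
r(d, k) = -24*d
-107*r(m(-5, 2), Q) = -(-2568)*(-5*2) = -(-2568)*(-10) = -107*240 = -25680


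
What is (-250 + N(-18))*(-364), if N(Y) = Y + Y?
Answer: 104104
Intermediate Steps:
N(Y) = 2*Y
(-250 + N(-18))*(-364) = (-250 + 2*(-18))*(-364) = (-250 - 36)*(-364) = -286*(-364) = 104104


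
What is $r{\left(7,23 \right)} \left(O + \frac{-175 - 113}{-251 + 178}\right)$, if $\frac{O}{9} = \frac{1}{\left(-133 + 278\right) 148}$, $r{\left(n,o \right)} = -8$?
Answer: $- \frac{12362274}{391645} \approx -31.565$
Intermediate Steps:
$O = \frac{9}{21460}$ ($O = 9 \frac{1}{\left(-133 + 278\right) 148} = 9 \cdot \frac{1}{145} \cdot \frac{1}{148} = 9 \cdot \frac{1}{21460} = \frac{9}{21460} \approx 0.00041938$)
$r{\left(7,23 \right)} \left(O + \frac{-175 - 113}{-251 + 178}\right) = - 8 \left(\frac{9}{21460} + \frac{-175 - 113}{-251 + 178}\right) = - 8 \left(\frac{9}{21460} - \frac{288}{-73}\right) = - 8 \left(\frac{9}{21460} - - \frac{288}{73}\right) = - 8 \left(\frac{9}{21460} + \frac{288}{73}\right) = \left(-8\right) \frac{6181137}{1566580} = - \frac{12362274}{391645}$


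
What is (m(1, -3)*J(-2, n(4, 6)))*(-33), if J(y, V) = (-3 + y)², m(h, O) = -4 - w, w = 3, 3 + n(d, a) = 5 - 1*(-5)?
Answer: 5775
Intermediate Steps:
n(d, a) = 7 (n(d, a) = -3 + (5 - 1*(-5)) = -3 + (5 + 5) = -3 + 10 = 7)
m(h, O) = -7 (m(h, O) = -4 - 1*3 = -4 - 3 = -7)
(m(1, -3)*J(-2, n(4, 6)))*(-33) = -7*(-3 - 2)²*(-33) = -7*(-5)²*(-33) = -7*25*(-33) = -175*(-33) = 5775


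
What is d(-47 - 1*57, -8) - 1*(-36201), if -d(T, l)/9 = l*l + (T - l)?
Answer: 36489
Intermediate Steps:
d(T, l) = -9*T - 9*l**2 + 9*l (d(T, l) = -9*(l*l + (T - l)) = -9*(l**2 + (T - l)) = -9*(T + l**2 - l) = -9*T - 9*l**2 + 9*l)
d(-47 - 1*57, -8) - 1*(-36201) = (-9*(-47 - 1*57) - 9*(-8)**2 + 9*(-8)) - 1*(-36201) = (-9*(-47 - 57) - 9*64 - 72) + 36201 = (-9*(-104) - 576 - 72) + 36201 = (936 - 576 - 72) + 36201 = 288 + 36201 = 36489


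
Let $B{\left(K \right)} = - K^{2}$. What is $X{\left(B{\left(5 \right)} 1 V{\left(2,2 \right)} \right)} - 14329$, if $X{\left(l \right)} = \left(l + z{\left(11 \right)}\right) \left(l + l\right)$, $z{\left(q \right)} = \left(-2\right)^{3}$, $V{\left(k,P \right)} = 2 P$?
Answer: $7271$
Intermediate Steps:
$z{\left(q \right)} = -8$
$X{\left(l \right)} = 2 l \left(-8 + l\right)$ ($X{\left(l \right)} = \left(l - 8\right) \left(l + l\right) = \left(-8 + l\right) 2 l = 2 l \left(-8 + l\right)$)
$X{\left(B{\left(5 \right)} 1 V{\left(2,2 \right)} \right)} - 14329 = 2 - 5^{2} \cdot 1 \cdot 2 \cdot 2 \left(-8 + - 5^{2} \cdot 1 \cdot 2 \cdot 2\right) - 14329 = 2 \left(-1\right) 25 \cdot 1 \cdot 4 \left(-8 + \left(-1\right) 25 \cdot 1 \cdot 4\right) - 14329 = 2 \left(-25\right) 1 \cdot 4 \left(-8 + \left(-25\right) 1 \cdot 4\right) - 14329 = 2 \left(\left(-25\right) 4\right) \left(-8 - 100\right) - 14329 = 2 \left(-100\right) \left(-8 - 100\right) - 14329 = 2 \left(-100\right) \left(-108\right) - 14329 = 21600 - 14329 = 7271$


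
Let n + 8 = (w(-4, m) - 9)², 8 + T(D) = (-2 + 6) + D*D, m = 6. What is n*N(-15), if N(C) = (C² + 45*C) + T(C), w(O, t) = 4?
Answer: -3893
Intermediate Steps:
T(D) = -4 + D² (T(D) = -8 + ((-2 + 6) + D*D) = -8 + (4 + D²) = -4 + D²)
n = 17 (n = -8 + (4 - 9)² = -8 + (-5)² = -8 + 25 = 17)
N(C) = -4 + 2*C² + 45*C (N(C) = (C² + 45*C) + (-4 + C²) = -4 + 2*C² + 45*C)
n*N(-15) = 17*(-4 + 2*(-15)² + 45*(-15)) = 17*(-4 + 2*225 - 675) = 17*(-4 + 450 - 675) = 17*(-229) = -3893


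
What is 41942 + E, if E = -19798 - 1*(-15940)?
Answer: 38084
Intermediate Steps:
E = -3858 (E = -19798 + 15940 = -3858)
41942 + E = 41942 - 3858 = 38084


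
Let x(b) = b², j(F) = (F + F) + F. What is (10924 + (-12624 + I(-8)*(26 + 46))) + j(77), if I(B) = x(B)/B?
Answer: -2045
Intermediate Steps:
j(F) = 3*F (j(F) = 2*F + F = 3*F)
I(B) = B (I(B) = B²/B = B)
(10924 + (-12624 + I(-8)*(26 + 46))) + j(77) = (10924 + (-12624 - 8*(26 + 46))) + 3*77 = (10924 + (-12624 - 8*72)) + 231 = (10924 + (-12624 - 576)) + 231 = (10924 - 13200) + 231 = -2276 + 231 = -2045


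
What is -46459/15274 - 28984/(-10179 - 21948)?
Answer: -149983811/70101114 ≈ -2.1395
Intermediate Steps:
-46459/15274 - 28984/(-10179 - 21948) = -46459*1/15274 - 28984/(-32127) = -6637/2182 - 28984*(-1/32127) = -6637/2182 + 28984/32127 = -149983811/70101114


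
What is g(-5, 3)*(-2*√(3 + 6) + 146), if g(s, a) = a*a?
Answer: 1260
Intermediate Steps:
g(s, a) = a²
g(-5, 3)*(-2*√(3 + 6) + 146) = 3²*(-2*√(3 + 6) + 146) = 9*(-2*√9 + 146) = 9*(-2*3 + 146) = 9*(-6 + 146) = 9*140 = 1260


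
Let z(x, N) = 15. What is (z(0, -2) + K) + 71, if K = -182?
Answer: -96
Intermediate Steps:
(z(0, -2) + K) + 71 = (15 - 182) + 71 = -167 + 71 = -96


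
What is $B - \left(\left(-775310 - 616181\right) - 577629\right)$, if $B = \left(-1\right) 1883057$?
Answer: $86063$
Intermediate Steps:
$B = -1883057$
$B - \left(\left(-775310 - 616181\right) - 577629\right) = -1883057 - \left(\left(-775310 - 616181\right) - 577629\right) = -1883057 - \left(-1391491 - 577629\right) = -1883057 - -1969120 = -1883057 + 1969120 = 86063$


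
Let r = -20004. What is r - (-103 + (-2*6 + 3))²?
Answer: -32548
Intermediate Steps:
r - (-103 + (-2*6 + 3))² = -20004 - (-103 + (-2*6 + 3))² = -20004 - (-103 + (-12 + 3))² = -20004 - (-103 - 9)² = -20004 - 1*(-112)² = -20004 - 1*12544 = -20004 - 12544 = -32548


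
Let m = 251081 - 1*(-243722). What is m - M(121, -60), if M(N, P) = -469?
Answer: 495272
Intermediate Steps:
m = 494803 (m = 251081 + 243722 = 494803)
m - M(121, -60) = 494803 - 1*(-469) = 494803 + 469 = 495272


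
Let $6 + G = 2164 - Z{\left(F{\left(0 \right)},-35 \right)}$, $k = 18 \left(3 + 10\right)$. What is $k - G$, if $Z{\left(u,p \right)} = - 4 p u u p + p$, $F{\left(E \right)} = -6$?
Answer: $-178359$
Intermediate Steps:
$k = 234$ ($k = 18 \cdot 13 = 234$)
$Z{\left(u,p \right)} = p - 4 p^{2} u^{2}$ ($Z{\left(u,p \right)} = - 4 p u u p + p = - 4 p u^{2} p + p = - 4 p^{2} u^{2} + p = p - 4 p^{2} u^{2}$)
$G = 178593$ ($G = -6 - \left(-2164 - 35 \left(1 - - 140 \left(-6\right)^{2}\right)\right) = -6 - \left(-2164 - 35 \left(1 - \left(-140\right) 36\right)\right) = -6 - \left(-2164 - 35 \left(1 + 5040\right)\right) = -6 - \left(-2164 - 176435\right) = -6 + \left(2164 - -176435\right) = -6 + \left(2164 + 176435\right) = -6 + 178599 = 178593$)
$k - G = 234 - 178593 = -178359$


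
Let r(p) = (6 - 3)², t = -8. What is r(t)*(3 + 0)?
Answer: 27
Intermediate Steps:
r(p) = 9 (r(p) = 3² = 9)
r(t)*(3 + 0) = 9*(3 + 0) = 9*3 = 27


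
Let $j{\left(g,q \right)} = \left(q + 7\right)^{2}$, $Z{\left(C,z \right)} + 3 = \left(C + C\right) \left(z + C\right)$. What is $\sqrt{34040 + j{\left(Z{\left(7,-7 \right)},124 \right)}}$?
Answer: $3 \sqrt{5689} \approx 226.28$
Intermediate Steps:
$Z{\left(C,z \right)} = -3 + 2 C \left(C + z\right)$ ($Z{\left(C,z \right)} = -3 + \left(C + C\right) \left(z + C\right) = -3 + 2 C \left(C + z\right)$)
$j{\left(g,q \right)} = \left(7 + q\right)^{2}$
$\sqrt{34040 + j{\left(Z{\left(7,-7 \right)},124 \right)}} = \sqrt{34040 + \left(7 + 124\right)^{2}} = \sqrt{34040 + 131^{2}} = \sqrt{34040 + 17161} = \sqrt{51201} = 3 \sqrt{5689}$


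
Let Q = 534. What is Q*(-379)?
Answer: -202386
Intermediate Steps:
Q*(-379) = 534*(-379) = -202386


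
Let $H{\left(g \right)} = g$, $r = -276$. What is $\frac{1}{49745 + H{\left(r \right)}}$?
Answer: $\frac{1}{49469} \approx 2.0215 \cdot 10^{-5}$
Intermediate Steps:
$\frac{1}{49745 + H{\left(r \right)}} = \frac{1}{49745 - 276} = \frac{1}{49469}$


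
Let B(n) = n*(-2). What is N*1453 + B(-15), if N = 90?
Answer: 130800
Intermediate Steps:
B(n) = -2*n
N*1453 + B(-15) = 90*1453 - 2*(-15) = 130770 + 30 = 130800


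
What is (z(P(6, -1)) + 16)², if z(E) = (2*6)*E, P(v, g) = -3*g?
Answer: 2704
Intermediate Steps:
z(E) = 12*E
(z(P(6, -1)) + 16)² = (12*(-3*(-1)) + 16)² = (12*3 + 16)² = (36 + 16)² = 52² = 2704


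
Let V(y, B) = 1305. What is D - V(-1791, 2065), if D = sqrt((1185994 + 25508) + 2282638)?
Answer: -1305 + 2*sqrt(873535) ≈ 564.26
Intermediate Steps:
D = 2*sqrt(873535) (D = sqrt(1211502 + 2282638) = sqrt(3494140) = 2*sqrt(873535) ≈ 1869.3)
D - V(-1791, 2065) = 2*sqrt(873535) - 1*1305 = 2*sqrt(873535) - 1305 = -1305 + 2*sqrt(873535)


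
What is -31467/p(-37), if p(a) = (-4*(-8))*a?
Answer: 31467/1184 ≈ 26.577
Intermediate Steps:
p(a) = 32*a
-31467/p(-37) = -31467/(32*(-37)) = -31467/(-1184) = -31467*(-1/1184) = 31467/1184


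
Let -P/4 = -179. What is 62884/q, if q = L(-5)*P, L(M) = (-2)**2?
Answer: 15721/716 ≈ 21.957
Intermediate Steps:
P = 716 (P = -4*(-179) = 716)
L(M) = 4
q = 2864 (q = 4*716 = 2864)
62884/q = 62884/2864 = 62884*(1/2864) = 15721/716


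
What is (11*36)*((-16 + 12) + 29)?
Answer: 9900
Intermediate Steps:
(11*36)*((-16 + 12) + 29) = 396*(-4 + 29) = 396*25 = 9900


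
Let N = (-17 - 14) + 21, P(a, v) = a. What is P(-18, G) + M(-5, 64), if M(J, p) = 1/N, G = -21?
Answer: -181/10 ≈ -18.100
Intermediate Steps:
N = -10 (N = -31 + 21 = -10)
M(J, p) = -⅒ (M(J, p) = 1/(-10) = -⅒)
P(-18, G) + M(-5, 64) = -18 - ⅒ = -181/10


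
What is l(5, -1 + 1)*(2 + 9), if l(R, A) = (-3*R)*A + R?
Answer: 55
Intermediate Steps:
l(R, A) = R - 3*A*R (l(R, A) = -3*A*R + R = R - 3*A*R)
l(5, -1 + 1)*(2 + 9) = (5*(1 - 3*(-1 + 1)))*(2 + 9) = (5*(1 - 3*0))*11 = (5*(1 + 0))*11 = (5*1)*11 = 5*11 = 55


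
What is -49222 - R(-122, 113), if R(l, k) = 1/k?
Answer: -5562087/113 ≈ -49222.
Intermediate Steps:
-49222 - R(-122, 113) = -49222 - 1/113 = -5562087/113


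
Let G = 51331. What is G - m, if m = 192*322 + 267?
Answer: -10760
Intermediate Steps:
m = 62091 (m = 61824 + 267 = 62091)
G - m = 51331 - 1*62091 = 51331 - 62091 = -10760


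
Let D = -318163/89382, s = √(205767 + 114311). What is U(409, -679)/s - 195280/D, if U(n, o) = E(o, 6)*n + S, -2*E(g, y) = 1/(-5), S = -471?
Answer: 17454516960/318163 - 391*√320078/290980 ≈ 54860.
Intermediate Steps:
s = √320078 ≈ 565.75
E(g, y) = ⅒ (E(g, y) = -½/(-5) = -½*(-⅕) = ⅒)
U(n, o) = -471 + n/10 (U(n, o) = n/10 - 471 = -471 + n/10)
D = -318163/89382 (D = -318163*1/89382 = -318163/89382 ≈ -3.5596)
U(409, -679)/s - 195280/D = (-471 + (⅒)*409)/(√320078) - 195280/(-318163/89382) = (-471 + 409/10)*(√320078/320078) - 195280*(-89382/318163) = -391*√320078/290980 + 17454516960/318163 = 17454516960/318163 - 391*√320078/290980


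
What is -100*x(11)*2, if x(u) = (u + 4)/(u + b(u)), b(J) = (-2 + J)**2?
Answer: -750/23 ≈ -32.609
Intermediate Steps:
x(u) = (4 + u)/(u + (-2 + u)**2) (x(u) = (u + 4)/(u + (-2 + u)**2) = (4 + u)/(u + (-2 + u)**2))
-100*x(11)*2 = -100*(4 + 11)/(11 + (-2 + 11)**2)*2 = -100*15/(11 + 9**2)*2 = -100*15/(11 + 81)*2 = -100*15/92*2 = -375/23*2 = -750/23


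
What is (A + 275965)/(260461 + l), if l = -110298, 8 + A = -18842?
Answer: 257115/150163 ≈ 1.7122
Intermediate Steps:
A = -18850 (A = -8 - 18842 = -18850)
(A + 275965)/(260461 + l) = (-18850 + 275965)/(260461 - 110298) = 257115/150163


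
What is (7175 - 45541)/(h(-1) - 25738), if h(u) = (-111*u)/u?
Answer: 38366/25849 ≈ 1.4842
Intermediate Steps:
h(u) = -111
(7175 - 45541)/(h(-1) - 25738) = (7175 - 45541)/(-111 - 25738) = -38366/(-25849) = -38366*(-1/25849) = 38366/25849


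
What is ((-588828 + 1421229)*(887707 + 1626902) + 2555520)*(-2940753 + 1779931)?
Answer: -2429792680130261238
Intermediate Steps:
((-588828 + 1421229)*(887707 + 1626902) + 2555520)*(-2940753 + 1779931) = (832401*2514609 + 2555520)*(-1160822) = (2093163046209 + 2555520)*(-1160822) = 2093165601729*(-1160822) = -2429792680130261238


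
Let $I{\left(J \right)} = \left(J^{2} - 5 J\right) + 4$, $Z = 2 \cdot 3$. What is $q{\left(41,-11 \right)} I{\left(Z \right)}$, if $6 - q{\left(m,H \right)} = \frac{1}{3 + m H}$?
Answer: $\frac{13445}{224} \approx 60.022$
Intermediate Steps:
$Z = 6$
$q{\left(m,H \right)} = 6 - \frac{1}{3 + H m}$ ($q{\left(m,H \right)} = 6 - \frac{1}{3 + m H} = 6 - \frac{1}{3 + H m}$)
$I{\left(J \right)} = 4 + J^{2} - 5 J$
$q{\left(41,-11 \right)} I{\left(Z \right)} = \frac{17 + 6 \left(-11\right) 41}{3 - 451} \left(4 + 6^{2} - 30\right) = \frac{17 - 2706}{3 - 451} \left(4 + 36 - 30\right) = \frac{1}{-448} \left(-2689\right) 10 = \left(- \frac{1}{448}\right) \left(-2689\right) 10 = \frac{2689}{448} \cdot 10 = \frac{13445}{224}$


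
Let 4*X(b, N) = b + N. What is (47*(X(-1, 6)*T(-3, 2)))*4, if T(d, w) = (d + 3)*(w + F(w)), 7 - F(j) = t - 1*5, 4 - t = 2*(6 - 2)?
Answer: 0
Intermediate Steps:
X(b, N) = N/4 + b/4 (X(b, N) = (b + N)/4 = (N + b)/4 = N/4 + b/4)
t = -4 (t = 4 - 2*(6 - 2) = 4 - 2*4 = 4 - 1*8 = 4 - 8 = -4)
F(j) = 16 (F(j) = 7 - (-4 - 1*5) = 7 - (-4 - 5) = 7 - 1*(-9) = 7 + 9 = 16)
T(d, w) = (3 + d)*(16 + w) (T(d, w) = (d + 3)*(w + 16) = (3 + d)*(16 + w))
(47*(X(-1, 6)*T(-3, 2)))*4 = (47*(((¼)*6 + (¼)*(-1))*(48 + 3*2 + 16*(-3) - 3*2)))*4 = (47*((3/2 - ¼)*(48 + 6 - 48 - 6)))*4 = (47*((5/4)*0))*4 = (47*0)*4 = 0*4 = 0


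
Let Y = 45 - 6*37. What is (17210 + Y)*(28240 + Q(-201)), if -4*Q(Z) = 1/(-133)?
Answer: 255898358473/532 ≈ 4.8101e+8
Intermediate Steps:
Q(Z) = 1/532 (Q(Z) = -¼/(-133) = -¼*(-1/133) = 1/532)
Y = -177 (Y = 45 - 222 = -177)
(17210 + Y)*(28240 + Q(-201)) = (17210 - 177)*(28240 + 1/532) = 17033*(15023681/532) = 255898358473/532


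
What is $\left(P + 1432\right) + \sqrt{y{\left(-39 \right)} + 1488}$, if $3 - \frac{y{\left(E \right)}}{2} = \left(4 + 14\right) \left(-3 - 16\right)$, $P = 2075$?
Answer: $3507 + 33 \sqrt{2} \approx 3553.7$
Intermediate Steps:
$y{\left(E \right)} = 690$ ($y{\left(E \right)} = 6 - 2 \left(4 + 14\right) \left(-3 - 16\right) = 6 - 2 \cdot 18 \left(-19\right) = 6 - -684 = 6 + 684 = 690$)
$\left(P + 1432\right) + \sqrt{y{\left(-39 \right)} + 1488} = \left(2075 + 1432\right) + \sqrt{690 + 1488} = 3507 + \sqrt{2178} = 3507 + 33 \sqrt{2}$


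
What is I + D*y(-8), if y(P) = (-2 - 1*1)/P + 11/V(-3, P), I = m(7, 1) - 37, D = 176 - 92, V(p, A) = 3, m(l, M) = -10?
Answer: 585/2 ≈ 292.50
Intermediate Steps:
D = 84
I = -47 (I = -10 - 37 = -47)
y(P) = 11/3 - 3/P (y(P) = (-2 - 1*1)/P + 11/3 = (-2 - 1)/P + 11*(⅓) = -3/P + 11/3 = 11/3 - 3/P)
I + D*y(-8) = -47 + 84*(11/3 - 3/(-8)) = -47 + 84*(11/3 - 3*(-⅛)) = -47 + 84*(11/3 + 3/8) = -47 + 84*(97/24) = -47 + 679/2 = 585/2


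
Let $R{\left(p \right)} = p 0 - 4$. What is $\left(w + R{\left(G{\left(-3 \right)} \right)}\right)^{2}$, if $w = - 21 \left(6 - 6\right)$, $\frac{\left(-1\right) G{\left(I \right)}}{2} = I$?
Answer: $16$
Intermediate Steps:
$G{\left(I \right)} = - 2 I$
$w = 0$ ($w = - 21 \left(6 - 6\right) = \left(-21\right) 0 = 0$)
$R{\left(p \right)} = -4$ ($R{\left(p \right)} = 0 - 4 = -4$)
$\left(w + R{\left(G{\left(-3 \right)} \right)}\right)^{2} = \left(0 - 4\right)^{2} = \left(-4\right)^{2} = 16$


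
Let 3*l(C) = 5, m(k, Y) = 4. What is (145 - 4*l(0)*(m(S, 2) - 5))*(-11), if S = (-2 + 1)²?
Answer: -5005/3 ≈ -1668.3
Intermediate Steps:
S = 1 (S = (-1)² = 1)
l(C) = 5/3 (l(C) = (⅓)*5 = 5/3)
(145 - 4*l(0)*(m(S, 2) - 5))*(-11) = (145 - 20*(4 - 5)/3)*(-11) = (145 - 20*(-1)/3)*(-11) = (145 - 4*(-5/3))*(-11) = (145 + 20/3)*(-11) = (455/3)*(-11) = -5005/3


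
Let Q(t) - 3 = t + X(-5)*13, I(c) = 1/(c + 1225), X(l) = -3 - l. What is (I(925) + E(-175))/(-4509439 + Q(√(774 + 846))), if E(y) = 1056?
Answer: -23809695287/101673892732400 - 20433609*√5/21859886937466000 ≈ -0.00023418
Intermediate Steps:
I(c) = 1/(1225 + c)
Q(t) = 29 + t (Q(t) = 3 + (t + (-3 - 1*(-5))*13) = 3 + (t + (-3 + 5)*13) = 3 + (t + 2*13) = 3 + (t + 26) = 3 + (26 + t) = 29 + t)
(I(925) + E(-175))/(-4509439 + Q(√(774 + 846))) = (1/(1225 + 925) + 1056)/(-4509439 + (29 + √(774 + 846))) = (1/2150 + 1056)/(-4509439 + (29 + √1620)) = (1/2150 + 1056)/(-4509439 + (29 + 18*√5)) = 2270401/(2150*(-4509410 + 18*√5))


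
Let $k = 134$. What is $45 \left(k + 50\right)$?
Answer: $8280$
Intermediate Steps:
$45 \left(k + 50\right) = 45 \left(134 + 50\right) = 45 \cdot 184 = 8280$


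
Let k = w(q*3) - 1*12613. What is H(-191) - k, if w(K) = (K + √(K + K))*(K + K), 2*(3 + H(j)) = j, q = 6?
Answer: 23301/2 ≈ 11651.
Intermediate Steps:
H(j) = -3 + j/2
w(K) = 2*K*(K + √2*√K) (w(K) = (K + √(2*K))*(2*K) = (K + √2*√K)*(2*K) = 2*K*(K + √2*√K))
k = -11749 (k = (2*(6*3)² + 2*√2*(6*3)^(3/2)) - 1*12613 = (2*18² + 2*√2*18^(3/2)) - 12613 = (2*324 + 2*√2*(54*√2)) - 12613 = (648 + 216) - 12613 = 864 - 12613 = -11749)
H(-191) - k = (-3 + (½)*(-191)) - 1*(-11749) = (-3 - 191/2) + 11749 = -197/2 + 11749 = 23301/2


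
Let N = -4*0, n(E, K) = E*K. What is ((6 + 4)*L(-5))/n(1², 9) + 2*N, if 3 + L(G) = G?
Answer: -80/9 ≈ -8.8889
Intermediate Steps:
L(G) = -3 + G
N = 0
((6 + 4)*L(-5))/n(1², 9) + 2*N = ((6 + 4)*(-3 - 5))/((1²*9)) + 2*0 = (10*(-8))/((1*9)) + 0 = -80/9 + 0 = -80/9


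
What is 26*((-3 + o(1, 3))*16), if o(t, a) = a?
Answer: 0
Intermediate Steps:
26*((-3 + o(1, 3))*16) = 26*((-3 + 3)*16) = 26*(0*16) = 26*0 = 0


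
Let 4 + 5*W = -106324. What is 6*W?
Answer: -637968/5 ≈ -1.2759e+5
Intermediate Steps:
W = -106328/5 (W = -4/5 + (1/5)*(-106324) = -4/5 - 106324/5 = -106328/5 ≈ -21266.)
6*W = 6*(-106328/5) = -637968/5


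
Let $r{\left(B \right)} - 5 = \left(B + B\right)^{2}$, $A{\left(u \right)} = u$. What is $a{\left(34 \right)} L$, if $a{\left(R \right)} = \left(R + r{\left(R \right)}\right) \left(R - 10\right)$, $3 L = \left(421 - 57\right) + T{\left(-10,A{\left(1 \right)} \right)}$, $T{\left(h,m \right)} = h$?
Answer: $13205616$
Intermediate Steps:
$r{\left(B \right)} = 5 + 4 B^{2}$ ($r{\left(B \right)} = 5 + \left(B + B\right)^{2} = 5 + \left(2 B\right)^{2} = 5 + 4 B^{2}$)
$L = 118$ ($L = \frac{\left(421 - 57\right) - 10}{3} = \frac{364 - 10}{3} = \frac{1}{3} \cdot 354 = 118$)
$a{\left(R \right)} = \left(-10 + R\right) \left(5 + R + 4 R^{2}\right)$ ($a{\left(R \right)} = \left(R + \left(5 + 4 R^{2}\right)\right) \left(R - 10\right) = \left(5 + R + 4 R^{2}\right) \left(-10 + R\right) = \left(-10 + R\right) \left(5 + R + 4 R^{2}\right)$)
$a{\left(34 \right)} L = \left(-50 - 39 \cdot 34^{2} - 170 + 4 \cdot 34^{3}\right) 118 = \left(-50 - 45084 - 170 + 4 \cdot 39304\right) 118 = \left(-50 - 45084 - 170 + 157216\right) 118 = 111912 \cdot 118 = 13205616$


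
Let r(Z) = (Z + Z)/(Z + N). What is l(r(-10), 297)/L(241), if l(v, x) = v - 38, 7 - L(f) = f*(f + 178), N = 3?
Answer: 123/353402 ≈ 0.00034805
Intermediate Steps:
L(f) = 7 - f*(178 + f) (L(f) = 7 - f*(f + 178) = 7 - f*(178 + f))
r(Z) = 2*Z/(3 + Z) (r(Z) = (Z + Z)/(Z + 3) = (2*Z)/(3 + Z) = 2*Z/(3 + Z))
l(v, x) = -38 + v
l(r(-10), 297)/L(241) = (-38 + 2*(-10)/(3 - 10))/(7 - 1*241**2 - 178*241) = (-38 + 2*(-10)/(-7))/(7 - 1*58081 - 42898) = (-38 + 2*(-10)*(-1/7))/(7 - 58081 - 42898) = (-38 + 20/7)/(-100972) = -246/7*(-1/100972) = 123/353402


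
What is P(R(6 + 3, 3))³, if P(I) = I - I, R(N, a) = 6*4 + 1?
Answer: 0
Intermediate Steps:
R(N, a) = 25 (R(N, a) = 24 + 1 = 25)
P(I) = 0
P(R(6 + 3, 3))³ = 0³ = 0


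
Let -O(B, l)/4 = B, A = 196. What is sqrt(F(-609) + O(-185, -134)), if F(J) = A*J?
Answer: 4*I*sqrt(7414) ≈ 344.42*I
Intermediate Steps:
O(B, l) = -4*B
F(J) = 196*J
sqrt(F(-609) + O(-185, -134)) = sqrt(196*(-609) - 4*(-185)) = sqrt(-119364 + 740) = sqrt(-118624) = 4*I*sqrt(7414)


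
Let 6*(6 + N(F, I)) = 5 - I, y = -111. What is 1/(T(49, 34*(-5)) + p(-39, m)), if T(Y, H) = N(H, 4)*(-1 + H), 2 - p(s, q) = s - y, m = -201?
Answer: 2/1855 ≈ 0.0010782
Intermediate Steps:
p(s, q) = -109 - s (p(s, q) = 2 - (s - 1*(-111)) = 2 - (s + 111) = 2 - (111 + s) = 2 + (-111 - s) = -109 - s)
N(F, I) = -31/6 - I/6 (N(F, I) = -6 + (5 - I)/6 = -6 + (5/6 - I/6) = -31/6 - I/6)
T(Y, H) = 35/6 - 35*H/6 (T(Y, H) = (-31/6 - 1/6*4)*(-1 + H) = (-31/6 - 2/3)*(-1 + H) = -35*(-1 + H)/6 = 35/6 - 35*H/6)
1/(T(49, 34*(-5)) + p(-39, m)) = 1/((35/6 - 595*(-5)/3) + (-109 - 1*(-39))) = 1/((35/6 - 35/6*(-170)) + (-109 + 39)) = 1/((35/6 + 2975/3) - 70) = 1/(1995/2 - 70) = 1/(1855/2) = 2/1855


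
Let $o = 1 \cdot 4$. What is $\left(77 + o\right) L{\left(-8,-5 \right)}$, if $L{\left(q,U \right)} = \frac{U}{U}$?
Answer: $81$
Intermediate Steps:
$o = 4$
$L{\left(q,U \right)} = 1$
$\left(77 + o\right) L{\left(-8,-5 \right)} = \left(77 + 4\right) 1 = 81 \cdot 1 = 81$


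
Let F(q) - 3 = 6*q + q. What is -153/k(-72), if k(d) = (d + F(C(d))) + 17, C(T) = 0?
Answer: 153/52 ≈ 2.9423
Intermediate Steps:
F(q) = 3 + 7*q (F(q) = 3 + (6*q + q) = 3 + 7*q)
k(d) = 20 + d (k(d) = (d + (3 + 7*0)) + 17 = (d + (3 + 0)) + 17 = (d + 3) + 17 = (3 + d) + 17 = 20 + d)
-153/k(-72) = -153/(20 - 72) = -153/(-52) = -153*(-1/52) = 153/52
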